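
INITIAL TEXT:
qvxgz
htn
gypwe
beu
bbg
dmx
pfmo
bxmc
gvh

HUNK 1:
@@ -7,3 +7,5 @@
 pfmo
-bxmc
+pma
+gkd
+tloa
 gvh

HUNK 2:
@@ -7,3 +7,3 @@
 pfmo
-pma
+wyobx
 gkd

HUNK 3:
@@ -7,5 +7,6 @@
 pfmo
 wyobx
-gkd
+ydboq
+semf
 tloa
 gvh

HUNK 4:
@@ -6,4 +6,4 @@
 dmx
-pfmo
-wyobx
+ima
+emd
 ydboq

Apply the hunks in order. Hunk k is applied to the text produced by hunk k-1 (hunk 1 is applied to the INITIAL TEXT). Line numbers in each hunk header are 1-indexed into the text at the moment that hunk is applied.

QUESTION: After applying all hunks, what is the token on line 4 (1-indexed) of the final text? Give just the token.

Answer: beu

Derivation:
Hunk 1: at line 7 remove [bxmc] add [pma,gkd,tloa] -> 11 lines: qvxgz htn gypwe beu bbg dmx pfmo pma gkd tloa gvh
Hunk 2: at line 7 remove [pma] add [wyobx] -> 11 lines: qvxgz htn gypwe beu bbg dmx pfmo wyobx gkd tloa gvh
Hunk 3: at line 7 remove [gkd] add [ydboq,semf] -> 12 lines: qvxgz htn gypwe beu bbg dmx pfmo wyobx ydboq semf tloa gvh
Hunk 4: at line 6 remove [pfmo,wyobx] add [ima,emd] -> 12 lines: qvxgz htn gypwe beu bbg dmx ima emd ydboq semf tloa gvh
Final line 4: beu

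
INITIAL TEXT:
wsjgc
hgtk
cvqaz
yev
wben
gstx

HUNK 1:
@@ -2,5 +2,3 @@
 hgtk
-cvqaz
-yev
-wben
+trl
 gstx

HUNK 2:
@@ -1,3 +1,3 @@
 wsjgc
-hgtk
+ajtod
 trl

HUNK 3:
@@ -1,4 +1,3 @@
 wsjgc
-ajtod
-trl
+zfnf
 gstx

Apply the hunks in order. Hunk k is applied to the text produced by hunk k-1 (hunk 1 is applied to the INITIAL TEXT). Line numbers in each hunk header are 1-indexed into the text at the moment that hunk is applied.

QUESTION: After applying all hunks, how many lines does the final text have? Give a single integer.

Answer: 3

Derivation:
Hunk 1: at line 2 remove [cvqaz,yev,wben] add [trl] -> 4 lines: wsjgc hgtk trl gstx
Hunk 2: at line 1 remove [hgtk] add [ajtod] -> 4 lines: wsjgc ajtod trl gstx
Hunk 3: at line 1 remove [ajtod,trl] add [zfnf] -> 3 lines: wsjgc zfnf gstx
Final line count: 3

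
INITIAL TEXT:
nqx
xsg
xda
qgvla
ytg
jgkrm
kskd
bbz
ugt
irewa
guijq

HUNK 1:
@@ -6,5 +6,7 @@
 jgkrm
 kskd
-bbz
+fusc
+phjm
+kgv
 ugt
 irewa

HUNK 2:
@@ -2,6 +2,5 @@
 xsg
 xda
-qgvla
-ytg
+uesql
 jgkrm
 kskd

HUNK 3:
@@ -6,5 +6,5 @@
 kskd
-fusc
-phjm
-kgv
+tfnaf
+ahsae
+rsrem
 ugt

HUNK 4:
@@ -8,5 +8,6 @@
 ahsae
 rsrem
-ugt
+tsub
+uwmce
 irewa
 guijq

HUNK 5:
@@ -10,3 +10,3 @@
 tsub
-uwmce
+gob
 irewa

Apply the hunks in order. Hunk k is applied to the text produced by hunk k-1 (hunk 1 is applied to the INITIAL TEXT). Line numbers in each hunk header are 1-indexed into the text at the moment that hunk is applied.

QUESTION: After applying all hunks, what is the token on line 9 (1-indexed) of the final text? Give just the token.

Answer: rsrem

Derivation:
Hunk 1: at line 6 remove [bbz] add [fusc,phjm,kgv] -> 13 lines: nqx xsg xda qgvla ytg jgkrm kskd fusc phjm kgv ugt irewa guijq
Hunk 2: at line 2 remove [qgvla,ytg] add [uesql] -> 12 lines: nqx xsg xda uesql jgkrm kskd fusc phjm kgv ugt irewa guijq
Hunk 3: at line 6 remove [fusc,phjm,kgv] add [tfnaf,ahsae,rsrem] -> 12 lines: nqx xsg xda uesql jgkrm kskd tfnaf ahsae rsrem ugt irewa guijq
Hunk 4: at line 8 remove [ugt] add [tsub,uwmce] -> 13 lines: nqx xsg xda uesql jgkrm kskd tfnaf ahsae rsrem tsub uwmce irewa guijq
Hunk 5: at line 10 remove [uwmce] add [gob] -> 13 lines: nqx xsg xda uesql jgkrm kskd tfnaf ahsae rsrem tsub gob irewa guijq
Final line 9: rsrem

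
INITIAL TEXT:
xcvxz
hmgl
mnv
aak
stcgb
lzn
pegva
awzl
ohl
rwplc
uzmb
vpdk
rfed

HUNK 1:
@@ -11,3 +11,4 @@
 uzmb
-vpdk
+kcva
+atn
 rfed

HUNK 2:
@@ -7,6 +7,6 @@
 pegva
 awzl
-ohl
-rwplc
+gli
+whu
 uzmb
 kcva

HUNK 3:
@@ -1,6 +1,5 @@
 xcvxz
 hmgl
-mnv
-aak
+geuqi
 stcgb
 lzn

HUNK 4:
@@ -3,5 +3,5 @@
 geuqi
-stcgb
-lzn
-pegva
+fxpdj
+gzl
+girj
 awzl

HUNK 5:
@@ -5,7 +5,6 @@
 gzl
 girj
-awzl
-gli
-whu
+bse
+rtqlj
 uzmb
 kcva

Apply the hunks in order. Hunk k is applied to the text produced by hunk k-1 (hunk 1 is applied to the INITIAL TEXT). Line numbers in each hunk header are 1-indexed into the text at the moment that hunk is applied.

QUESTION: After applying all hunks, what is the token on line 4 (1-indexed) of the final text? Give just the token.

Hunk 1: at line 11 remove [vpdk] add [kcva,atn] -> 14 lines: xcvxz hmgl mnv aak stcgb lzn pegva awzl ohl rwplc uzmb kcva atn rfed
Hunk 2: at line 7 remove [ohl,rwplc] add [gli,whu] -> 14 lines: xcvxz hmgl mnv aak stcgb lzn pegva awzl gli whu uzmb kcva atn rfed
Hunk 3: at line 1 remove [mnv,aak] add [geuqi] -> 13 lines: xcvxz hmgl geuqi stcgb lzn pegva awzl gli whu uzmb kcva atn rfed
Hunk 4: at line 3 remove [stcgb,lzn,pegva] add [fxpdj,gzl,girj] -> 13 lines: xcvxz hmgl geuqi fxpdj gzl girj awzl gli whu uzmb kcva atn rfed
Hunk 5: at line 5 remove [awzl,gli,whu] add [bse,rtqlj] -> 12 lines: xcvxz hmgl geuqi fxpdj gzl girj bse rtqlj uzmb kcva atn rfed
Final line 4: fxpdj

Answer: fxpdj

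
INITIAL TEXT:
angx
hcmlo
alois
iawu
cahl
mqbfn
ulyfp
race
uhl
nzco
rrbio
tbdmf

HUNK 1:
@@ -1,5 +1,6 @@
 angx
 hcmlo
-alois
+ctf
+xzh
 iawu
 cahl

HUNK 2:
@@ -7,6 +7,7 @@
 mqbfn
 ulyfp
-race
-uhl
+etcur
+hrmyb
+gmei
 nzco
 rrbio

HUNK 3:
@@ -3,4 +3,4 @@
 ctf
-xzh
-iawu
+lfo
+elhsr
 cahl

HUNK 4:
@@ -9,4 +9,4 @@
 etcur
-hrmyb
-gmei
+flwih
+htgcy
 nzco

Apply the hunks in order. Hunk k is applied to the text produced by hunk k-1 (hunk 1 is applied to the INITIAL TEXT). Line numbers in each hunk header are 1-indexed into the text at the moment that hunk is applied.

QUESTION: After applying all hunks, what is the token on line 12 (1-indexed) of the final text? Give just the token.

Hunk 1: at line 1 remove [alois] add [ctf,xzh] -> 13 lines: angx hcmlo ctf xzh iawu cahl mqbfn ulyfp race uhl nzco rrbio tbdmf
Hunk 2: at line 7 remove [race,uhl] add [etcur,hrmyb,gmei] -> 14 lines: angx hcmlo ctf xzh iawu cahl mqbfn ulyfp etcur hrmyb gmei nzco rrbio tbdmf
Hunk 3: at line 3 remove [xzh,iawu] add [lfo,elhsr] -> 14 lines: angx hcmlo ctf lfo elhsr cahl mqbfn ulyfp etcur hrmyb gmei nzco rrbio tbdmf
Hunk 4: at line 9 remove [hrmyb,gmei] add [flwih,htgcy] -> 14 lines: angx hcmlo ctf lfo elhsr cahl mqbfn ulyfp etcur flwih htgcy nzco rrbio tbdmf
Final line 12: nzco

Answer: nzco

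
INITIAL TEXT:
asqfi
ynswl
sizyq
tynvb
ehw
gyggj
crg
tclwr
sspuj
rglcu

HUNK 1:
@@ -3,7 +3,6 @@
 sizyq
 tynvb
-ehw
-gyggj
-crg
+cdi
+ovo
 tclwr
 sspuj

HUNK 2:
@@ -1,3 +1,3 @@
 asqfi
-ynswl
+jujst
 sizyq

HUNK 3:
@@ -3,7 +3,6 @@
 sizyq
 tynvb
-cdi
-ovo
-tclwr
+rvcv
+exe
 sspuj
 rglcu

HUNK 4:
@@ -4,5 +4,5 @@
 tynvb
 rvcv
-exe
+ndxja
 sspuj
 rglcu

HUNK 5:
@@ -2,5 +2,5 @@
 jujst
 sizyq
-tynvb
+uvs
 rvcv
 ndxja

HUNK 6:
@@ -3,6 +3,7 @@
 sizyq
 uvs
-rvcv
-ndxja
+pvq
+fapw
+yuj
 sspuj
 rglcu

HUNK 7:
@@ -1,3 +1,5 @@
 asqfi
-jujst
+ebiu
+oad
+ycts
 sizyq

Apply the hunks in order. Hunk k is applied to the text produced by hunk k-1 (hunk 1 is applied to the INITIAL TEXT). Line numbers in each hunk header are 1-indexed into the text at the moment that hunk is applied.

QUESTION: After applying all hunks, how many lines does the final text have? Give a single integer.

Answer: 11

Derivation:
Hunk 1: at line 3 remove [ehw,gyggj,crg] add [cdi,ovo] -> 9 lines: asqfi ynswl sizyq tynvb cdi ovo tclwr sspuj rglcu
Hunk 2: at line 1 remove [ynswl] add [jujst] -> 9 lines: asqfi jujst sizyq tynvb cdi ovo tclwr sspuj rglcu
Hunk 3: at line 3 remove [cdi,ovo,tclwr] add [rvcv,exe] -> 8 lines: asqfi jujst sizyq tynvb rvcv exe sspuj rglcu
Hunk 4: at line 4 remove [exe] add [ndxja] -> 8 lines: asqfi jujst sizyq tynvb rvcv ndxja sspuj rglcu
Hunk 5: at line 2 remove [tynvb] add [uvs] -> 8 lines: asqfi jujst sizyq uvs rvcv ndxja sspuj rglcu
Hunk 6: at line 3 remove [rvcv,ndxja] add [pvq,fapw,yuj] -> 9 lines: asqfi jujst sizyq uvs pvq fapw yuj sspuj rglcu
Hunk 7: at line 1 remove [jujst] add [ebiu,oad,ycts] -> 11 lines: asqfi ebiu oad ycts sizyq uvs pvq fapw yuj sspuj rglcu
Final line count: 11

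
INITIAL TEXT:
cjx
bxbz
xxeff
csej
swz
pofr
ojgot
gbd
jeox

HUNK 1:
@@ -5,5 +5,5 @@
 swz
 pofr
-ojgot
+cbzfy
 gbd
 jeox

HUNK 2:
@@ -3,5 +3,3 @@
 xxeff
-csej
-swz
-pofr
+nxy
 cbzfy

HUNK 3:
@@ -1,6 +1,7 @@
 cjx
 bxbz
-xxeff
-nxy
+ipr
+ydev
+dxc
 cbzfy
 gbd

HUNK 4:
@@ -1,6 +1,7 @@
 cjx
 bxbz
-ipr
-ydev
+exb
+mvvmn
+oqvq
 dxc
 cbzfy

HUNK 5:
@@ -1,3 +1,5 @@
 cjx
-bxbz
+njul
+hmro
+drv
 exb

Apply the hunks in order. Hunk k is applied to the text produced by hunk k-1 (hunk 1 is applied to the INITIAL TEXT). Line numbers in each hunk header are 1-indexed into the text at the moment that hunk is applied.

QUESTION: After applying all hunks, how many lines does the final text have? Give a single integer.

Answer: 11

Derivation:
Hunk 1: at line 5 remove [ojgot] add [cbzfy] -> 9 lines: cjx bxbz xxeff csej swz pofr cbzfy gbd jeox
Hunk 2: at line 3 remove [csej,swz,pofr] add [nxy] -> 7 lines: cjx bxbz xxeff nxy cbzfy gbd jeox
Hunk 3: at line 1 remove [xxeff,nxy] add [ipr,ydev,dxc] -> 8 lines: cjx bxbz ipr ydev dxc cbzfy gbd jeox
Hunk 4: at line 1 remove [ipr,ydev] add [exb,mvvmn,oqvq] -> 9 lines: cjx bxbz exb mvvmn oqvq dxc cbzfy gbd jeox
Hunk 5: at line 1 remove [bxbz] add [njul,hmro,drv] -> 11 lines: cjx njul hmro drv exb mvvmn oqvq dxc cbzfy gbd jeox
Final line count: 11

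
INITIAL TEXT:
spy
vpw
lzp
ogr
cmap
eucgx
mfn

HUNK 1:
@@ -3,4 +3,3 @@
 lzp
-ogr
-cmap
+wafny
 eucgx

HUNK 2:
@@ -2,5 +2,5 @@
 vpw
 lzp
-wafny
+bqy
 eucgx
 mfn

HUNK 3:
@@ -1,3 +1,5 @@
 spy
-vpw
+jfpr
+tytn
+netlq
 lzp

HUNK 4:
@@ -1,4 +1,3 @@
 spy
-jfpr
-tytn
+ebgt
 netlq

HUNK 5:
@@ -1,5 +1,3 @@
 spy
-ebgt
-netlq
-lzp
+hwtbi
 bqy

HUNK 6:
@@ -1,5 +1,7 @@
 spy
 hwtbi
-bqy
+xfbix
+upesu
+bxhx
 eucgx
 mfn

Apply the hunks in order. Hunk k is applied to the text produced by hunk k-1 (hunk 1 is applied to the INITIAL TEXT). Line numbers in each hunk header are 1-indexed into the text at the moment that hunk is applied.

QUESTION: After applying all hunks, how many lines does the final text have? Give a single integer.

Hunk 1: at line 3 remove [ogr,cmap] add [wafny] -> 6 lines: spy vpw lzp wafny eucgx mfn
Hunk 2: at line 2 remove [wafny] add [bqy] -> 6 lines: spy vpw lzp bqy eucgx mfn
Hunk 3: at line 1 remove [vpw] add [jfpr,tytn,netlq] -> 8 lines: spy jfpr tytn netlq lzp bqy eucgx mfn
Hunk 4: at line 1 remove [jfpr,tytn] add [ebgt] -> 7 lines: spy ebgt netlq lzp bqy eucgx mfn
Hunk 5: at line 1 remove [ebgt,netlq,lzp] add [hwtbi] -> 5 lines: spy hwtbi bqy eucgx mfn
Hunk 6: at line 1 remove [bqy] add [xfbix,upesu,bxhx] -> 7 lines: spy hwtbi xfbix upesu bxhx eucgx mfn
Final line count: 7

Answer: 7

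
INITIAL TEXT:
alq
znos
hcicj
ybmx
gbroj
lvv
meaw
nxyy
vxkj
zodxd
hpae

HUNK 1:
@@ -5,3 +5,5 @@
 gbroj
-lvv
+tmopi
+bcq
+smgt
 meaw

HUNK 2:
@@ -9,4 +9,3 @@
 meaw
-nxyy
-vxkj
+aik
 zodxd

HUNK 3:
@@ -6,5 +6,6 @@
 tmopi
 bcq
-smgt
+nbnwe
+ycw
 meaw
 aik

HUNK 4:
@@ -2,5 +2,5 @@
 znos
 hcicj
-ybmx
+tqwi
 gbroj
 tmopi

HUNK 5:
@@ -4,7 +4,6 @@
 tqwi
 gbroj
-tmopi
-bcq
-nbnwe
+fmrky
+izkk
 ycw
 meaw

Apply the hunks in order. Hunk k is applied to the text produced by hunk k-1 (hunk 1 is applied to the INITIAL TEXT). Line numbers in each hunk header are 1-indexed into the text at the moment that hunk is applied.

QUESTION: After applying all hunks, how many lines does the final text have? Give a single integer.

Hunk 1: at line 5 remove [lvv] add [tmopi,bcq,smgt] -> 13 lines: alq znos hcicj ybmx gbroj tmopi bcq smgt meaw nxyy vxkj zodxd hpae
Hunk 2: at line 9 remove [nxyy,vxkj] add [aik] -> 12 lines: alq znos hcicj ybmx gbroj tmopi bcq smgt meaw aik zodxd hpae
Hunk 3: at line 6 remove [smgt] add [nbnwe,ycw] -> 13 lines: alq znos hcicj ybmx gbroj tmopi bcq nbnwe ycw meaw aik zodxd hpae
Hunk 4: at line 2 remove [ybmx] add [tqwi] -> 13 lines: alq znos hcicj tqwi gbroj tmopi bcq nbnwe ycw meaw aik zodxd hpae
Hunk 5: at line 4 remove [tmopi,bcq,nbnwe] add [fmrky,izkk] -> 12 lines: alq znos hcicj tqwi gbroj fmrky izkk ycw meaw aik zodxd hpae
Final line count: 12

Answer: 12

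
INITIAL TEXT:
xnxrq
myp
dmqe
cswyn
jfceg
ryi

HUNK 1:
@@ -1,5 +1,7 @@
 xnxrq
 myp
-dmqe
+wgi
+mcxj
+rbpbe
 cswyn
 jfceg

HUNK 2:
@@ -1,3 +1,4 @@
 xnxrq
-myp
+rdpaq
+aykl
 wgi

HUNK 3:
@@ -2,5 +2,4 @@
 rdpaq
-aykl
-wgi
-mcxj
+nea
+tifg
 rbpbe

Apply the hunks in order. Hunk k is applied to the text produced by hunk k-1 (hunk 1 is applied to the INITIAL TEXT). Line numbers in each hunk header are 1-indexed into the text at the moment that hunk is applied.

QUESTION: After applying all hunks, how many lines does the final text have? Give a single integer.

Hunk 1: at line 1 remove [dmqe] add [wgi,mcxj,rbpbe] -> 8 lines: xnxrq myp wgi mcxj rbpbe cswyn jfceg ryi
Hunk 2: at line 1 remove [myp] add [rdpaq,aykl] -> 9 lines: xnxrq rdpaq aykl wgi mcxj rbpbe cswyn jfceg ryi
Hunk 3: at line 2 remove [aykl,wgi,mcxj] add [nea,tifg] -> 8 lines: xnxrq rdpaq nea tifg rbpbe cswyn jfceg ryi
Final line count: 8

Answer: 8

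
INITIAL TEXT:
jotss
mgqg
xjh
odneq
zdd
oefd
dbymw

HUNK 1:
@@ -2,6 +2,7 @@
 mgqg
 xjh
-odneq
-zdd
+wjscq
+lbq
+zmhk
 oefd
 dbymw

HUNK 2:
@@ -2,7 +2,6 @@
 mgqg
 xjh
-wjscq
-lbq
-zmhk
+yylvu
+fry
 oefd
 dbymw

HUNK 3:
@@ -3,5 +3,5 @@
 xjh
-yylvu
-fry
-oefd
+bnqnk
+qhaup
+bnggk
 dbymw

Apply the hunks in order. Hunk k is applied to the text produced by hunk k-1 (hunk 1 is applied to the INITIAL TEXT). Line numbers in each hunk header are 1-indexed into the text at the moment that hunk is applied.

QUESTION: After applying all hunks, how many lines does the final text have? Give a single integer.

Hunk 1: at line 2 remove [odneq,zdd] add [wjscq,lbq,zmhk] -> 8 lines: jotss mgqg xjh wjscq lbq zmhk oefd dbymw
Hunk 2: at line 2 remove [wjscq,lbq,zmhk] add [yylvu,fry] -> 7 lines: jotss mgqg xjh yylvu fry oefd dbymw
Hunk 3: at line 3 remove [yylvu,fry,oefd] add [bnqnk,qhaup,bnggk] -> 7 lines: jotss mgqg xjh bnqnk qhaup bnggk dbymw
Final line count: 7

Answer: 7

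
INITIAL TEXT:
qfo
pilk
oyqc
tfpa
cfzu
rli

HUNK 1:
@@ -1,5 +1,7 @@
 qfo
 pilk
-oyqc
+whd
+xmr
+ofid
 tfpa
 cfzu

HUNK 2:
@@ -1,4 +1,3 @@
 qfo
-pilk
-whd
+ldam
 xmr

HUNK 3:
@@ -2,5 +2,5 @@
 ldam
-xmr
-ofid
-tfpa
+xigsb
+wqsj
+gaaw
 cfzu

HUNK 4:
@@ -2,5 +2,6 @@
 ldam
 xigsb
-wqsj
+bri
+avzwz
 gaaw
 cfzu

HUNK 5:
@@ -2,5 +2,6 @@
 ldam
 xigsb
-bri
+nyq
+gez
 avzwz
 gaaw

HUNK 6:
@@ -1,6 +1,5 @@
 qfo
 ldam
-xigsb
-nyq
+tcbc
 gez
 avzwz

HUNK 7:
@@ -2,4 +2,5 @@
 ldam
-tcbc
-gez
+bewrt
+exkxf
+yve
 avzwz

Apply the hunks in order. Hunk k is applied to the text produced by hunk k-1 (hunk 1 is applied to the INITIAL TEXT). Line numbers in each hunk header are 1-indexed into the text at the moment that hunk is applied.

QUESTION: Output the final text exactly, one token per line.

Hunk 1: at line 1 remove [oyqc] add [whd,xmr,ofid] -> 8 lines: qfo pilk whd xmr ofid tfpa cfzu rli
Hunk 2: at line 1 remove [pilk,whd] add [ldam] -> 7 lines: qfo ldam xmr ofid tfpa cfzu rli
Hunk 3: at line 2 remove [xmr,ofid,tfpa] add [xigsb,wqsj,gaaw] -> 7 lines: qfo ldam xigsb wqsj gaaw cfzu rli
Hunk 4: at line 2 remove [wqsj] add [bri,avzwz] -> 8 lines: qfo ldam xigsb bri avzwz gaaw cfzu rli
Hunk 5: at line 2 remove [bri] add [nyq,gez] -> 9 lines: qfo ldam xigsb nyq gez avzwz gaaw cfzu rli
Hunk 6: at line 1 remove [xigsb,nyq] add [tcbc] -> 8 lines: qfo ldam tcbc gez avzwz gaaw cfzu rli
Hunk 7: at line 2 remove [tcbc,gez] add [bewrt,exkxf,yve] -> 9 lines: qfo ldam bewrt exkxf yve avzwz gaaw cfzu rli

Answer: qfo
ldam
bewrt
exkxf
yve
avzwz
gaaw
cfzu
rli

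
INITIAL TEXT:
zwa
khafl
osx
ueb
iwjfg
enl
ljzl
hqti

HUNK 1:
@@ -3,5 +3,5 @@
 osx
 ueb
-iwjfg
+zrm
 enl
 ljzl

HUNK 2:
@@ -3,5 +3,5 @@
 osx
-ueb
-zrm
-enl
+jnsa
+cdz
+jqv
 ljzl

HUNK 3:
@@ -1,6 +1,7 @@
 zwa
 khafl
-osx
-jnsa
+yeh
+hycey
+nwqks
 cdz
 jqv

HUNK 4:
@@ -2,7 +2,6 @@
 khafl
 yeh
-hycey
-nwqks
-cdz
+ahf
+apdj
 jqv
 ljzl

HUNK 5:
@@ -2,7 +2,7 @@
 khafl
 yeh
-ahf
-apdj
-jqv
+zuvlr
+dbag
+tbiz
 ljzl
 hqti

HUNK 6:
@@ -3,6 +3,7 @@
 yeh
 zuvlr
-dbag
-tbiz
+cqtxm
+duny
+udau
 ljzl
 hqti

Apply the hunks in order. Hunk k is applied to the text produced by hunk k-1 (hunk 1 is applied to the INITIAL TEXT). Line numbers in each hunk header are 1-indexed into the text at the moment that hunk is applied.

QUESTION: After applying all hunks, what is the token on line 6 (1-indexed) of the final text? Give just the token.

Hunk 1: at line 3 remove [iwjfg] add [zrm] -> 8 lines: zwa khafl osx ueb zrm enl ljzl hqti
Hunk 2: at line 3 remove [ueb,zrm,enl] add [jnsa,cdz,jqv] -> 8 lines: zwa khafl osx jnsa cdz jqv ljzl hqti
Hunk 3: at line 1 remove [osx,jnsa] add [yeh,hycey,nwqks] -> 9 lines: zwa khafl yeh hycey nwqks cdz jqv ljzl hqti
Hunk 4: at line 2 remove [hycey,nwqks,cdz] add [ahf,apdj] -> 8 lines: zwa khafl yeh ahf apdj jqv ljzl hqti
Hunk 5: at line 2 remove [ahf,apdj,jqv] add [zuvlr,dbag,tbiz] -> 8 lines: zwa khafl yeh zuvlr dbag tbiz ljzl hqti
Hunk 6: at line 3 remove [dbag,tbiz] add [cqtxm,duny,udau] -> 9 lines: zwa khafl yeh zuvlr cqtxm duny udau ljzl hqti
Final line 6: duny

Answer: duny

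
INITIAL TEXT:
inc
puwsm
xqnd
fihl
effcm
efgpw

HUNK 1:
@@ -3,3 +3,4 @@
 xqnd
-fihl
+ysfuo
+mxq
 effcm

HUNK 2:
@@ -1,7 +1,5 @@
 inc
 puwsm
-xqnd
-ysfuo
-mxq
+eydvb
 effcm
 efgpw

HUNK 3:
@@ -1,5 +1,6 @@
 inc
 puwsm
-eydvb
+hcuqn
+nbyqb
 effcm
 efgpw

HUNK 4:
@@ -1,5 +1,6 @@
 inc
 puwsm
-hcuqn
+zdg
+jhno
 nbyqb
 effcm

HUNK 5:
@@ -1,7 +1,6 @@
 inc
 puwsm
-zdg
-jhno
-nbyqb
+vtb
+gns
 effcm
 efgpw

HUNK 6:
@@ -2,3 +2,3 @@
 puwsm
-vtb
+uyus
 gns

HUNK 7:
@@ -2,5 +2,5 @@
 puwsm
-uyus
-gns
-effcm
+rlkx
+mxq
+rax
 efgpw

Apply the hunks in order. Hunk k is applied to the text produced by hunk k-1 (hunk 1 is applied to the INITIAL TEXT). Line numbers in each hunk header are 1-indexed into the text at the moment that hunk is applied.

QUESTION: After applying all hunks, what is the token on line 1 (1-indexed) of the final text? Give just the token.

Hunk 1: at line 3 remove [fihl] add [ysfuo,mxq] -> 7 lines: inc puwsm xqnd ysfuo mxq effcm efgpw
Hunk 2: at line 1 remove [xqnd,ysfuo,mxq] add [eydvb] -> 5 lines: inc puwsm eydvb effcm efgpw
Hunk 3: at line 1 remove [eydvb] add [hcuqn,nbyqb] -> 6 lines: inc puwsm hcuqn nbyqb effcm efgpw
Hunk 4: at line 1 remove [hcuqn] add [zdg,jhno] -> 7 lines: inc puwsm zdg jhno nbyqb effcm efgpw
Hunk 5: at line 1 remove [zdg,jhno,nbyqb] add [vtb,gns] -> 6 lines: inc puwsm vtb gns effcm efgpw
Hunk 6: at line 2 remove [vtb] add [uyus] -> 6 lines: inc puwsm uyus gns effcm efgpw
Hunk 7: at line 2 remove [uyus,gns,effcm] add [rlkx,mxq,rax] -> 6 lines: inc puwsm rlkx mxq rax efgpw
Final line 1: inc

Answer: inc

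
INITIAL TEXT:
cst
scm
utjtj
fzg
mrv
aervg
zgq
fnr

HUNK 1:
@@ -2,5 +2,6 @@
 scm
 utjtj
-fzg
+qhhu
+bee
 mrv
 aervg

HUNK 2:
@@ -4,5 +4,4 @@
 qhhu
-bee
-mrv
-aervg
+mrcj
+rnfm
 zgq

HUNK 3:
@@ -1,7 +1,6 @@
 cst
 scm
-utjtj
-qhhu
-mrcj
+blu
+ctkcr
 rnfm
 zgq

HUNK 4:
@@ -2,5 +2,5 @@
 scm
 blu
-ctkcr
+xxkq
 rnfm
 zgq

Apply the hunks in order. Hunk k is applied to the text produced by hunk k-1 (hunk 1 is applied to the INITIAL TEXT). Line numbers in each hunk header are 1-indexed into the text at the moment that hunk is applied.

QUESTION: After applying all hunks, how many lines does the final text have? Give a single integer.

Answer: 7

Derivation:
Hunk 1: at line 2 remove [fzg] add [qhhu,bee] -> 9 lines: cst scm utjtj qhhu bee mrv aervg zgq fnr
Hunk 2: at line 4 remove [bee,mrv,aervg] add [mrcj,rnfm] -> 8 lines: cst scm utjtj qhhu mrcj rnfm zgq fnr
Hunk 3: at line 1 remove [utjtj,qhhu,mrcj] add [blu,ctkcr] -> 7 lines: cst scm blu ctkcr rnfm zgq fnr
Hunk 4: at line 2 remove [ctkcr] add [xxkq] -> 7 lines: cst scm blu xxkq rnfm zgq fnr
Final line count: 7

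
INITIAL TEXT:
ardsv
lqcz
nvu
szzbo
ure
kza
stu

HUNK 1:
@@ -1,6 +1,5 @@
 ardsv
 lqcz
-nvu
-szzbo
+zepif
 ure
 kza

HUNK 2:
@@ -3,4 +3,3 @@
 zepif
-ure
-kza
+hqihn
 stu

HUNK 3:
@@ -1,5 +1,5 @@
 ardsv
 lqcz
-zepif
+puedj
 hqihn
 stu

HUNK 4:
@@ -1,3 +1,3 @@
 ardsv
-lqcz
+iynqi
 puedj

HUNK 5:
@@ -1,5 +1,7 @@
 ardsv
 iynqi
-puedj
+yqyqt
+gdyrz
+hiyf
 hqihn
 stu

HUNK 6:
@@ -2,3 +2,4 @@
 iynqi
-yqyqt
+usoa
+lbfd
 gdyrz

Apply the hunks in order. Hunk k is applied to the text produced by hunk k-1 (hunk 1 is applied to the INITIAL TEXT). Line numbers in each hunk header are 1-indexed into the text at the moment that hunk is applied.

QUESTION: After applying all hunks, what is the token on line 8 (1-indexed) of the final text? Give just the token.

Answer: stu

Derivation:
Hunk 1: at line 1 remove [nvu,szzbo] add [zepif] -> 6 lines: ardsv lqcz zepif ure kza stu
Hunk 2: at line 3 remove [ure,kza] add [hqihn] -> 5 lines: ardsv lqcz zepif hqihn stu
Hunk 3: at line 1 remove [zepif] add [puedj] -> 5 lines: ardsv lqcz puedj hqihn stu
Hunk 4: at line 1 remove [lqcz] add [iynqi] -> 5 lines: ardsv iynqi puedj hqihn stu
Hunk 5: at line 1 remove [puedj] add [yqyqt,gdyrz,hiyf] -> 7 lines: ardsv iynqi yqyqt gdyrz hiyf hqihn stu
Hunk 6: at line 2 remove [yqyqt] add [usoa,lbfd] -> 8 lines: ardsv iynqi usoa lbfd gdyrz hiyf hqihn stu
Final line 8: stu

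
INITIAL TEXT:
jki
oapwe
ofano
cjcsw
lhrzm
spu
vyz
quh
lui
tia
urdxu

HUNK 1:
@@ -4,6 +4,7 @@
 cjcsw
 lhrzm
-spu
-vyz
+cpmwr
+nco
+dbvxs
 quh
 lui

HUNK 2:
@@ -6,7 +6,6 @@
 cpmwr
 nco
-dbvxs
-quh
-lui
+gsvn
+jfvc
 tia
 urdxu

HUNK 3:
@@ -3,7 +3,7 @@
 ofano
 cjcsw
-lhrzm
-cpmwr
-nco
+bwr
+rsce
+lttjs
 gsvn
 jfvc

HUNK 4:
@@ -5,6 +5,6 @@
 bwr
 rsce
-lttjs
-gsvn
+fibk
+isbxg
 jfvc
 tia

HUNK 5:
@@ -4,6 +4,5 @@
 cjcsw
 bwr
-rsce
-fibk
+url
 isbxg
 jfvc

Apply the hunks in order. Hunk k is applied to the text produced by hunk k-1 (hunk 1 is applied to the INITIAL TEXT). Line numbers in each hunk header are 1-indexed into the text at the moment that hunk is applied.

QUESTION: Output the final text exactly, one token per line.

Hunk 1: at line 4 remove [spu,vyz] add [cpmwr,nco,dbvxs] -> 12 lines: jki oapwe ofano cjcsw lhrzm cpmwr nco dbvxs quh lui tia urdxu
Hunk 2: at line 6 remove [dbvxs,quh,lui] add [gsvn,jfvc] -> 11 lines: jki oapwe ofano cjcsw lhrzm cpmwr nco gsvn jfvc tia urdxu
Hunk 3: at line 3 remove [lhrzm,cpmwr,nco] add [bwr,rsce,lttjs] -> 11 lines: jki oapwe ofano cjcsw bwr rsce lttjs gsvn jfvc tia urdxu
Hunk 4: at line 5 remove [lttjs,gsvn] add [fibk,isbxg] -> 11 lines: jki oapwe ofano cjcsw bwr rsce fibk isbxg jfvc tia urdxu
Hunk 5: at line 4 remove [rsce,fibk] add [url] -> 10 lines: jki oapwe ofano cjcsw bwr url isbxg jfvc tia urdxu

Answer: jki
oapwe
ofano
cjcsw
bwr
url
isbxg
jfvc
tia
urdxu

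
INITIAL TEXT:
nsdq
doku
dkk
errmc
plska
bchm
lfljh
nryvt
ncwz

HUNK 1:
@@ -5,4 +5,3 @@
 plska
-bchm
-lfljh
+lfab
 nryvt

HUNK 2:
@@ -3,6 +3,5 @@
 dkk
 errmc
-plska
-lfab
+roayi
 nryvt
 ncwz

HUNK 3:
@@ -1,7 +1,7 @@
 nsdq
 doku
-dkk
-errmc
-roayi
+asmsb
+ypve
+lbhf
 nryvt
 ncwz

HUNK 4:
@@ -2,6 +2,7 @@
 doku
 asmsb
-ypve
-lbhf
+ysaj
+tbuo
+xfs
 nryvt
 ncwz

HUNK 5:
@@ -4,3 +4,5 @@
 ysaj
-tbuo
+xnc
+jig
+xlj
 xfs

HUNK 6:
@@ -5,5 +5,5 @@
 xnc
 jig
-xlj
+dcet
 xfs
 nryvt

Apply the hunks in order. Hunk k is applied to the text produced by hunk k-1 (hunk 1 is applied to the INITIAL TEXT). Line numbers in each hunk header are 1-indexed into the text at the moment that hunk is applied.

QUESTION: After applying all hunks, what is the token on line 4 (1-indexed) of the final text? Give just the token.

Answer: ysaj

Derivation:
Hunk 1: at line 5 remove [bchm,lfljh] add [lfab] -> 8 lines: nsdq doku dkk errmc plska lfab nryvt ncwz
Hunk 2: at line 3 remove [plska,lfab] add [roayi] -> 7 lines: nsdq doku dkk errmc roayi nryvt ncwz
Hunk 3: at line 1 remove [dkk,errmc,roayi] add [asmsb,ypve,lbhf] -> 7 lines: nsdq doku asmsb ypve lbhf nryvt ncwz
Hunk 4: at line 2 remove [ypve,lbhf] add [ysaj,tbuo,xfs] -> 8 lines: nsdq doku asmsb ysaj tbuo xfs nryvt ncwz
Hunk 5: at line 4 remove [tbuo] add [xnc,jig,xlj] -> 10 lines: nsdq doku asmsb ysaj xnc jig xlj xfs nryvt ncwz
Hunk 6: at line 5 remove [xlj] add [dcet] -> 10 lines: nsdq doku asmsb ysaj xnc jig dcet xfs nryvt ncwz
Final line 4: ysaj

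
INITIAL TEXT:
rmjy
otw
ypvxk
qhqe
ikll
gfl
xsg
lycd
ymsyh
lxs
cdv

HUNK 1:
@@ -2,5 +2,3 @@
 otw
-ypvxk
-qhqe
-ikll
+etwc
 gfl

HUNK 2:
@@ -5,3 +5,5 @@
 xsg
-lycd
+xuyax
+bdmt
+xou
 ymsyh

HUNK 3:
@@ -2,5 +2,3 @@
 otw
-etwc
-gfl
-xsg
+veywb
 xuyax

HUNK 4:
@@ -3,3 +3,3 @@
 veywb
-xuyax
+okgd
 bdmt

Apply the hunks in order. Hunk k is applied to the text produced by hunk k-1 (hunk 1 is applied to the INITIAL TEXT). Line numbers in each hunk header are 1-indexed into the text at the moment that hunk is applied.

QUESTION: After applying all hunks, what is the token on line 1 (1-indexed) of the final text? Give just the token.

Answer: rmjy

Derivation:
Hunk 1: at line 2 remove [ypvxk,qhqe,ikll] add [etwc] -> 9 lines: rmjy otw etwc gfl xsg lycd ymsyh lxs cdv
Hunk 2: at line 5 remove [lycd] add [xuyax,bdmt,xou] -> 11 lines: rmjy otw etwc gfl xsg xuyax bdmt xou ymsyh lxs cdv
Hunk 3: at line 2 remove [etwc,gfl,xsg] add [veywb] -> 9 lines: rmjy otw veywb xuyax bdmt xou ymsyh lxs cdv
Hunk 4: at line 3 remove [xuyax] add [okgd] -> 9 lines: rmjy otw veywb okgd bdmt xou ymsyh lxs cdv
Final line 1: rmjy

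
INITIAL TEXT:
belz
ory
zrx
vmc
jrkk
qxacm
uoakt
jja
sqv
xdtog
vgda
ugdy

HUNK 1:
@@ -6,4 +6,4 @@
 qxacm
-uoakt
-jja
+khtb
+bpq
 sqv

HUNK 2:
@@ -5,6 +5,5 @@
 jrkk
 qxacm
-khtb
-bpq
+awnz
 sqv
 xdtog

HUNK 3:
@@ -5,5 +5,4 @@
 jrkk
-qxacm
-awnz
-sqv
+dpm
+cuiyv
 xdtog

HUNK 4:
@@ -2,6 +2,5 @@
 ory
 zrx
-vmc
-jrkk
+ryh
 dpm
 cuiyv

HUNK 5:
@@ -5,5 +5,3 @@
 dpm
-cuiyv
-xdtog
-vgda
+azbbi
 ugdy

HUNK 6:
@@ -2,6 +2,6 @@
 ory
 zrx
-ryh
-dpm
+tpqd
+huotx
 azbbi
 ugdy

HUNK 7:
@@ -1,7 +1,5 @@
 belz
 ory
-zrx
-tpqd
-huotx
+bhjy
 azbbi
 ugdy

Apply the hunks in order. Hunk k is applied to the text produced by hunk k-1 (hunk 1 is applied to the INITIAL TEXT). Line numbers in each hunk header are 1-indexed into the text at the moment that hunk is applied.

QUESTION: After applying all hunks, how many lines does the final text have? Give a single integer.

Answer: 5

Derivation:
Hunk 1: at line 6 remove [uoakt,jja] add [khtb,bpq] -> 12 lines: belz ory zrx vmc jrkk qxacm khtb bpq sqv xdtog vgda ugdy
Hunk 2: at line 5 remove [khtb,bpq] add [awnz] -> 11 lines: belz ory zrx vmc jrkk qxacm awnz sqv xdtog vgda ugdy
Hunk 3: at line 5 remove [qxacm,awnz,sqv] add [dpm,cuiyv] -> 10 lines: belz ory zrx vmc jrkk dpm cuiyv xdtog vgda ugdy
Hunk 4: at line 2 remove [vmc,jrkk] add [ryh] -> 9 lines: belz ory zrx ryh dpm cuiyv xdtog vgda ugdy
Hunk 5: at line 5 remove [cuiyv,xdtog,vgda] add [azbbi] -> 7 lines: belz ory zrx ryh dpm azbbi ugdy
Hunk 6: at line 2 remove [ryh,dpm] add [tpqd,huotx] -> 7 lines: belz ory zrx tpqd huotx azbbi ugdy
Hunk 7: at line 1 remove [zrx,tpqd,huotx] add [bhjy] -> 5 lines: belz ory bhjy azbbi ugdy
Final line count: 5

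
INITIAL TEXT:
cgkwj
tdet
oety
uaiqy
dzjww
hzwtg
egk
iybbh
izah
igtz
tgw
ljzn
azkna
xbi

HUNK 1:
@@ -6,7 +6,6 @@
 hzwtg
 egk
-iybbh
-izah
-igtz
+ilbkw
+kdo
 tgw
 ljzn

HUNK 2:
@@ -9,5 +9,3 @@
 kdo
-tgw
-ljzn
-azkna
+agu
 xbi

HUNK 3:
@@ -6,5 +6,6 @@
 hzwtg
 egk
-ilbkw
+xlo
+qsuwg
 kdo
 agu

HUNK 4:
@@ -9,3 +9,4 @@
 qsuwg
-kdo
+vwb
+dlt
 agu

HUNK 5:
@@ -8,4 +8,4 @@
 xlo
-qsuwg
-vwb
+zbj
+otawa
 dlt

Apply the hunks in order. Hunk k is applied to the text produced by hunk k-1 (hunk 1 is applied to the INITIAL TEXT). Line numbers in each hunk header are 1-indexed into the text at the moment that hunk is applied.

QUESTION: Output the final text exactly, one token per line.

Answer: cgkwj
tdet
oety
uaiqy
dzjww
hzwtg
egk
xlo
zbj
otawa
dlt
agu
xbi

Derivation:
Hunk 1: at line 6 remove [iybbh,izah,igtz] add [ilbkw,kdo] -> 13 lines: cgkwj tdet oety uaiqy dzjww hzwtg egk ilbkw kdo tgw ljzn azkna xbi
Hunk 2: at line 9 remove [tgw,ljzn,azkna] add [agu] -> 11 lines: cgkwj tdet oety uaiqy dzjww hzwtg egk ilbkw kdo agu xbi
Hunk 3: at line 6 remove [ilbkw] add [xlo,qsuwg] -> 12 lines: cgkwj tdet oety uaiqy dzjww hzwtg egk xlo qsuwg kdo agu xbi
Hunk 4: at line 9 remove [kdo] add [vwb,dlt] -> 13 lines: cgkwj tdet oety uaiqy dzjww hzwtg egk xlo qsuwg vwb dlt agu xbi
Hunk 5: at line 8 remove [qsuwg,vwb] add [zbj,otawa] -> 13 lines: cgkwj tdet oety uaiqy dzjww hzwtg egk xlo zbj otawa dlt agu xbi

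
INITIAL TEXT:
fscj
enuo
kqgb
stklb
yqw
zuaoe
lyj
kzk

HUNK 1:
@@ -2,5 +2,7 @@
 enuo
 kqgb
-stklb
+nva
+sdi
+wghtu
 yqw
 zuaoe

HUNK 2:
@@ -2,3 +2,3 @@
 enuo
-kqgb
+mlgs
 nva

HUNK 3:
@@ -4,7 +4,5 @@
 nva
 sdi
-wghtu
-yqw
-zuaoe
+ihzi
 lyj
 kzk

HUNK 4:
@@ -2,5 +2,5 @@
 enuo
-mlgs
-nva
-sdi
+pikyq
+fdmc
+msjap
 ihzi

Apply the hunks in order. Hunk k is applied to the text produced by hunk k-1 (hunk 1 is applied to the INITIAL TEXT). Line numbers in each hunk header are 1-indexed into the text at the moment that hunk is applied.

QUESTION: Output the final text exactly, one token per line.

Answer: fscj
enuo
pikyq
fdmc
msjap
ihzi
lyj
kzk

Derivation:
Hunk 1: at line 2 remove [stklb] add [nva,sdi,wghtu] -> 10 lines: fscj enuo kqgb nva sdi wghtu yqw zuaoe lyj kzk
Hunk 2: at line 2 remove [kqgb] add [mlgs] -> 10 lines: fscj enuo mlgs nva sdi wghtu yqw zuaoe lyj kzk
Hunk 3: at line 4 remove [wghtu,yqw,zuaoe] add [ihzi] -> 8 lines: fscj enuo mlgs nva sdi ihzi lyj kzk
Hunk 4: at line 2 remove [mlgs,nva,sdi] add [pikyq,fdmc,msjap] -> 8 lines: fscj enuo pikyq fdmc msjap ihzi lyj kzk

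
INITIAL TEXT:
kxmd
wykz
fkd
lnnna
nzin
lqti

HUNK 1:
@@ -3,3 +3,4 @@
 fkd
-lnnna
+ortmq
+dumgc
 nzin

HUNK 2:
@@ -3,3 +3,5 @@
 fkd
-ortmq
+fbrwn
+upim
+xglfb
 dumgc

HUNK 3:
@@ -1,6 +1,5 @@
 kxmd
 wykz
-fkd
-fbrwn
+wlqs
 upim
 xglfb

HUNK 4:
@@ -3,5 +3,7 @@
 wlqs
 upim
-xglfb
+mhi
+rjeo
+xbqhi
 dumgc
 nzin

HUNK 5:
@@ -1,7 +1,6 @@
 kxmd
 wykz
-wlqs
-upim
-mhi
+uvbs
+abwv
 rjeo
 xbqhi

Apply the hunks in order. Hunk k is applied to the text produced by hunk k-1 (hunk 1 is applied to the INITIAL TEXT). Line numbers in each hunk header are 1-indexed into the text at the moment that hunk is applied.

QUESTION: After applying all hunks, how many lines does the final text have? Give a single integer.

Answer: 9

Derivation:
Hunk 1: at line 3 remove [lnnna] add [ortmq,dumgc] -> 7 lines: kxmd wykz fkd ortmq dumgc nzin lqti
Hunk 2: at line 3 remove [ortmq] add [fbrwn,upim,xglfb] -> 9 lines: kxmd wykz fkd fbrwn upim xglfb dumgc nzin lqti
Hunk 3: at line 1 remove [fkd,fbrwn] add [wlqs] -> 8 lines: kxmd wykz wlqs upim xglfb dumgc nzin lqti
Hunk 4: at line 3 remove [xglfb] add [mhi,rjeo,xbqhi] -> 10 lines: kxmd wykz wlqs upim mhi rjeo xbqhi dumgc nzin lqti
Hunk 5: at line 1 remove [wlqs,upim,mhi] add [uvbs,abwv] -> 9 lines: kxmd wykz uvbs abwv rjeo xbqhi dumgc nzin lqti
Final line count: 9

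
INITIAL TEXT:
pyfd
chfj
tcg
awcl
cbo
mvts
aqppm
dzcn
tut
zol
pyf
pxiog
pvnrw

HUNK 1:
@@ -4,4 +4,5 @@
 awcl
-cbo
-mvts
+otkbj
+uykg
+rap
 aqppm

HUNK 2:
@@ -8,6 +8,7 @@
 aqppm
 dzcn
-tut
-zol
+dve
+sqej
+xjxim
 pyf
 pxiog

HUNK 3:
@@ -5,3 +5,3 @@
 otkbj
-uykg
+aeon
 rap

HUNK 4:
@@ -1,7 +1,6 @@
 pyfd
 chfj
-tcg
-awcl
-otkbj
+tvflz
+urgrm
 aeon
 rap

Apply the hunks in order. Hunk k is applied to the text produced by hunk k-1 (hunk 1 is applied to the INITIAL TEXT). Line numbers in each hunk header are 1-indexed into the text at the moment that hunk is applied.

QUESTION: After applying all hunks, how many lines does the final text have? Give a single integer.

Hunk 1: at line 4 remove [cbo,mvts] add [otkbj,uykg,rap] -> 14 lines: pyfd chfj tcg awcl otkbj uykg rap aqppm dzcn tut zol pyf pxiog pvnrw
Hunk 2: at line 8 remove [tut,zol] add [dve,sqej,xjxim] -> 15 lines: pyfd chfj tcg awcl otkbj uykg rap aqppm dzcn dve sqej xjxim pyf pxiog pvnrw
Hunk 3: at line 5 remove [uykg] add [aeon] -> 15 lines: pyfd chfj tcg awcl otkbj aeon rap aqppm dzcn dve sqej xjxim pyf pxiog pvnrw
Hunk 4: at line 1 remove [tcg,awcl,otkbj] add [tvflz,urgrm] -> 14 lines: pyfd chfj tvflz urgrm aeon rap aqppm dzcn dve sqej xjxim pyf pxiog pvnrw
Final line count: 14

Answer: 14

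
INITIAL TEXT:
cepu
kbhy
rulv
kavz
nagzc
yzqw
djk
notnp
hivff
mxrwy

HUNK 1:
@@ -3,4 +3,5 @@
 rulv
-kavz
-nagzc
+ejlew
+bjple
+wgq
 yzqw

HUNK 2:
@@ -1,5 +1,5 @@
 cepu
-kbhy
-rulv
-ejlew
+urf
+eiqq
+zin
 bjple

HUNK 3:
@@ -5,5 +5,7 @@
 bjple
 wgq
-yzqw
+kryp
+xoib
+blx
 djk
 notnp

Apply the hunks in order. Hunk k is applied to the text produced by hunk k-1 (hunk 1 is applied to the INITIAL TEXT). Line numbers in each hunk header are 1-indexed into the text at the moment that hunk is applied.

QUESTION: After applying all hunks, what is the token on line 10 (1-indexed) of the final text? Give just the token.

Hunk 1: at line 3 remove [kavz,nagzc] add [ejlew,bjple,wgq] -> 11 lines: cepu kbhy rulv ejlew bjple wgq yzqw djk notnp hivff mxrwy
Hunk 2: at line 1 remove [kbhy,rulv,ejlew] add [urf,eiqq,zin] -> 11 lines: cepu urf eiqq zin bjple wgq yzqw djk notnp hivff mxrwy
Hunk 3: at line 5 remove [yzqw] add [kryp,xoib,blx] -> 13 lines: cepu urf eiqq zin bjple wgq kryp xoib blx djk notnp hivff mxrwy
Final line 10: djk

Answer: djk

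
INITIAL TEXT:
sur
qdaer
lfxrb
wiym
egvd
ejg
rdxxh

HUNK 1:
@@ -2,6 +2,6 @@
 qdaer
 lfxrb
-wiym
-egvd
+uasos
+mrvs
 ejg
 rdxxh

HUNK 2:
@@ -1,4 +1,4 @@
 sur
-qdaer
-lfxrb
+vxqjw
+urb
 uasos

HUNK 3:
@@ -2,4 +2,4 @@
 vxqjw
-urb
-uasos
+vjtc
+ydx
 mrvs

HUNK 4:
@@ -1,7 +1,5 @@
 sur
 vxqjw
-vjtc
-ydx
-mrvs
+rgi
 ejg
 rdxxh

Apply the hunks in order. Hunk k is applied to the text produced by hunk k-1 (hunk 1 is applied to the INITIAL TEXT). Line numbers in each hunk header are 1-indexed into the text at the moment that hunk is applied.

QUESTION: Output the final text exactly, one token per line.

Hunk 1: at line 2 remove [wiym,egvd] add [uasos,mrvs] -> 7 lines: sur qdaer lfxrb uasos mrvs ejg rdxxh
Hunk 2: at line 1 remove [qdaer,lfxrb] add [vxqjw,urb] -> 7 lines: sur vxqjw urb uasos mrvs ejg rdxxh
Hunk 3: at line 2 remove [urb,uasos] add [vjtc,ydx] -> 7 lines: sur vxqjw vjtc ydx mrvs ejg rdxxh
Hunk 4: at line 1 remove [vjtc,ydx,mrvs] add [rgi] -> 5 lines: sur vxqjw rgi ejg rdxxh

Answer: sur
vxqjw
rgi
ejg
rdxxh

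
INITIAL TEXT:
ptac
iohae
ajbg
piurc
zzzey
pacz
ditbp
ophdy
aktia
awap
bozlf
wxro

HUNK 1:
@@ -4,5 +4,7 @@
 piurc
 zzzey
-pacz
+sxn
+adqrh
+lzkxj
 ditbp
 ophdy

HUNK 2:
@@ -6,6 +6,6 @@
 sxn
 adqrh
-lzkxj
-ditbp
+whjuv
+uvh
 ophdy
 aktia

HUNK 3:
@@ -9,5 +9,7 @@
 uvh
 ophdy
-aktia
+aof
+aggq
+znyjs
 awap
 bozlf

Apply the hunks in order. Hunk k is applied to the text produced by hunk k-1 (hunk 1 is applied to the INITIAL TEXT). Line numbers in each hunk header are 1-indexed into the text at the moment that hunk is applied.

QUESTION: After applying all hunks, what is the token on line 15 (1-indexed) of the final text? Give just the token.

Answer: bozlf

Derivation:
Hunk 1: at line 4 remove [pacz] add [sxn,adqrh,lzkxj] -> 14 lines: ptac iohae ajbg piurc zzzey sxn adqrh lzkxj ditbp ophdy aktia awap bozlf wxro
Hunk 2: at line 6 remove [lzkxj,ditbp] add [whjuv,uvh] -> 14 lines: ptac iohae ajbg piurc zzzey sxn adqrh whjuv uvh ophdy aktia awap bozlf wxro
Hunk 3: at line 9 remove [aktia] add [aof,aggq,znyjs] -> 16 lines: ptac iohae ajbg piurc zzzey sxn adqrh whjuv uvh ophdy aof aggq znyjs awap bozlf wxro
Final line 15: bozlf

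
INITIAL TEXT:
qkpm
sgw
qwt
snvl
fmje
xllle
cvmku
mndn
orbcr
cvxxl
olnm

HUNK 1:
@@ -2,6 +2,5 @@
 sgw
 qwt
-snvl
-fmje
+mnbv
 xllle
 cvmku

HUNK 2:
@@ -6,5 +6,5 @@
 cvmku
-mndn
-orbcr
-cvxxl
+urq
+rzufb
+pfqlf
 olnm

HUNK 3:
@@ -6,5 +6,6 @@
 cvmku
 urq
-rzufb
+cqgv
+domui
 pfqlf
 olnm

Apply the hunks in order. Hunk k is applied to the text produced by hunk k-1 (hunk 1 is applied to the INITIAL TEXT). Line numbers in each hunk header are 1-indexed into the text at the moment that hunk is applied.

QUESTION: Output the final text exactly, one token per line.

Hunk 1: at line 2 remove [snvl,fmje] add [mnbv] -> 10 lines: qkpm sgw qwt mnbv xllle cvmku mndn orbcr cvxxl olnm
Hunk 2: at line 6 remove [mndn,orbcr,cvxxl] add [urq,rzufb,pfqlf] -> 10 lines: qkpm sgw qwt mnbv xllle cvmku urq rzufb pfqlf olnm
Hunk 3: at line 6 remove [rzufb] add [cqgv,domui] -> 11 lines: qkpm sgw qwt mnbv xllle cvmku urq cqgv domui pfqlf olnm

Answer: qkpm
sgw
qwt
mnbv
xllle
cvmku
urq
cqgv
domui
pfqlf
olnm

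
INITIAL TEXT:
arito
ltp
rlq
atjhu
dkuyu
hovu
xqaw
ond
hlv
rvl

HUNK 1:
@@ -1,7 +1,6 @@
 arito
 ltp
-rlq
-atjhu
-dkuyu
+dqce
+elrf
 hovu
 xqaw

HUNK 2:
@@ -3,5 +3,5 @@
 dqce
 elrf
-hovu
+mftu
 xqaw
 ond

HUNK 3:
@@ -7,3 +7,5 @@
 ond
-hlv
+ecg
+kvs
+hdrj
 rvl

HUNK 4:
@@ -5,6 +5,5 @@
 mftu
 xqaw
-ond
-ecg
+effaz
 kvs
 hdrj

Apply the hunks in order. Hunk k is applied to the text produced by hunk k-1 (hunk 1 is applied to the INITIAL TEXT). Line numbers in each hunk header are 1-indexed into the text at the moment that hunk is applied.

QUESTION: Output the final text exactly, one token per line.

Hunk 1: at line 1 remove [rlq,atjhu,dkuyu] add [dqce,elrf] -> 9 lines: arito ltp dqce elrf hovu xqaw ond hlv rvl
Hunk 2: at line 3 remove [hovu] add [mftu] -> 9 lines: arito ltp dqce elrf mftu xqaw ond hlv rvl
Hunk 3: at line 7 remove [hlv] add [ecg,kvs,hdrj] -> 11 lines: arito ltp dqce elrf mftu xqaw ond ecg kvs hdrj rvl
Hunk 4: at line 5 remove [ond,ecg] add [effaz] -> 10 lines: arito ltp dqce elrf mftu xqaw effaz kvs hdrj rvl

Answer: arito
ltp
dqce
elrf
mftu
xqaw
effaz
kvs
hdrj
rvl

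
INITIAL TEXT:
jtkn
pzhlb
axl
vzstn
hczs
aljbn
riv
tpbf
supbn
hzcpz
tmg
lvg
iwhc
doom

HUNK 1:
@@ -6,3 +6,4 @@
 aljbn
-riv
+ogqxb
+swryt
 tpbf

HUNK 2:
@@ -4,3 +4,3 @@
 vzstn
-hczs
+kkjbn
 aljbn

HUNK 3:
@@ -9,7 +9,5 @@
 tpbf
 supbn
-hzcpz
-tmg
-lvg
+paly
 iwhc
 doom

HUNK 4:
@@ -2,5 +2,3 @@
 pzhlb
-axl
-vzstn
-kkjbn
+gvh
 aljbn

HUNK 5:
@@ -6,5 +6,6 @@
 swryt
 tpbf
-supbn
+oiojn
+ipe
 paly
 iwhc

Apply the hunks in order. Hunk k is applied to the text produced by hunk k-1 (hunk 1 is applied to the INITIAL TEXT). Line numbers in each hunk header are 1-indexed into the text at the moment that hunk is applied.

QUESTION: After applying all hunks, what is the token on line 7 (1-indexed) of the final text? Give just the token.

Hunk 1: at line 6 remove [riv] add [ogqxb,swryt] -> 15 lines: jtkn pzhlb axl vzstn hczs aljbn ogqxb swryt tpbf supbn hzcpz tmg lvg iwhc doom
Hunk 2: at line 4 remove [hczs] add [kkjbn] -> 15 lines: jtkn pzhlb axl vzstn kkjbn aljbn ogqxb swryt tpbf supbn hzcpz tmg lvg iwhc doom
Hunk 3: at line 9 remove [hzcpz,tmg,lvg] add [paly] -> 13 lines: jtkn pzhlb axl vzstn kkjbn aljbn ogqxb swryt tpbf supbn paly iwhc doom
Hunk 4: at line 2 remove [axl,vzstn,kkjbn] add [gvh] -> 11 lines: jtkn pzhlb gvh aljbn ogqxb swryt tpbf supbn paly iwhc doom
Hunk 5: at line 6 remove [supbn] add [oiojn,ipe] -> 12 lines: jtkn pzhlb gvh aljbn ogqxb swryt tpbf oiojn ipe paly iwhc doom
Final line 7: tpbf

Answer: tpbf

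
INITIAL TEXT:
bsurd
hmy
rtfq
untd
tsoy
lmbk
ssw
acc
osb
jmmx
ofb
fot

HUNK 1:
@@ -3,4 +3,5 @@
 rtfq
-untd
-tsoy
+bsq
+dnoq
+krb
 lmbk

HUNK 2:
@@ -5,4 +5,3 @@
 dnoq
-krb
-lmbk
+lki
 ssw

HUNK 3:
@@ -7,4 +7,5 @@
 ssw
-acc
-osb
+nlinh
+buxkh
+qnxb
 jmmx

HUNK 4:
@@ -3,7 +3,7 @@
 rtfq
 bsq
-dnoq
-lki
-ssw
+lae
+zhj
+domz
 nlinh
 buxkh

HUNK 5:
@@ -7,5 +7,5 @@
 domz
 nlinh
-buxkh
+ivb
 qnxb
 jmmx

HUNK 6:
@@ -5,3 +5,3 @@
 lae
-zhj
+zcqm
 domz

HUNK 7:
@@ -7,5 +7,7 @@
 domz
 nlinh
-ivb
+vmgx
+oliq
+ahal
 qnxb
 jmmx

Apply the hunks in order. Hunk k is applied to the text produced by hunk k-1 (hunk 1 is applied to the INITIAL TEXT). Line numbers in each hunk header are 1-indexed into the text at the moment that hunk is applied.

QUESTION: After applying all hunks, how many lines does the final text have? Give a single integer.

Hunk 1: at line 3 remove [untd,tsoy] add [bsq,dnoq,krb] -> 13 lines: bsurd hmy rtfq bsq dnoq krb lmbk ssw acc osb jmmx ofb fot
Hunk 2: at line 5 remove [krb,lmbk] add [lki] -> 12 lines: bsurd hmy rtfq bsq dnoq lki ssw acc osb jmmx ofb fot
Hunk 3: at line 7 remove [acc,osb] add [nlinh,buxkh,qnxb] -> 13 lines: bsurd hmy rtfq bsq dnoq lki ssw nlinh buxkh qnxb jmmx ofb fot
Hunk 4: at line 3 remove [dnoq,lki,ssw] add [lae,zhj,domz] -> 13 lines: bsurd hmy rtfq bsq lae zhj domz nlinh buxkh qnxb jmmx ofb fot
Hunk 5: at line 7 remove [buxkh] add [ivb] -> 13 lines: bsurd hmy rtfq bsq lae zhj domz nlinh ivb qnxb jmmx ofb fot
Hunk 6: at line 5 remove [zhj] add [zcqm] -> 13 lines: bsurd hmy rtfq bsq lae zcqm domz nlinh ivb qnxb jmmx ofb fot
Hunk 7: at line 7 remove [ivb] add [vmgx,oliq,ahal] -> 15 lines: bsurd hmy rtfq bsq lae zcqm domz nlinh vmgx oliq ahal qnxb jmmx ofb fot
Final line count: 15

Answer: 15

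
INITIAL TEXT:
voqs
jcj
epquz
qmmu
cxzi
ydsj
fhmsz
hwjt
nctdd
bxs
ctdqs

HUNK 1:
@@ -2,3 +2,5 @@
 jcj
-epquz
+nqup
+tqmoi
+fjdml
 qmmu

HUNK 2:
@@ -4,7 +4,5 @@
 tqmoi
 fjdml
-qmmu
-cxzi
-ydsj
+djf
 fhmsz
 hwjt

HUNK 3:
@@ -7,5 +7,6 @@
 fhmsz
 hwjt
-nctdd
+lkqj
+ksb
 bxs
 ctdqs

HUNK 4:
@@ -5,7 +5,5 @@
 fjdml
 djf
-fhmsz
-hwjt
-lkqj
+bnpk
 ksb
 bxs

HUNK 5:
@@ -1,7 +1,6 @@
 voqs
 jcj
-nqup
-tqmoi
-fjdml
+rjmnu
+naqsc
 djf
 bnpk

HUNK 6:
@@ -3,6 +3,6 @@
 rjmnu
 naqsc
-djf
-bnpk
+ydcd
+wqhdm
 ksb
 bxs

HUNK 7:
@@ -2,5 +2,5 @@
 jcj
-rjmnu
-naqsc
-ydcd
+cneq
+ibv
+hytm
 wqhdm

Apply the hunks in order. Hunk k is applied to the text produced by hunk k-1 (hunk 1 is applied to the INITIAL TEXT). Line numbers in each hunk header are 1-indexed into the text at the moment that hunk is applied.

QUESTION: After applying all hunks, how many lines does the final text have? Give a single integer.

Hunk 1: at line 2 remove [epquz] add [nqup,tqmoi,fjdml] -> 13 lines: voqs jcj nqup tqmoi fjdml qmmu cxzi ydsj fhmsz hwjt nctdd bxs ctdqs
Hunk 2: at line 4 remove [qmmu,cxzi,ydsj] add [djf] -> 11 lines: voqs jcj nqup tqmoi fjdml djf fhmsz hwjt nctdd bxs ctdqs
Hunk 3: at line 7 remove [nctdd] add [lkqj,ksb] -> 12 lines: voqs jcj nqup tqmoi fjdml djf fhmsz hwjt lkqj ksb bxs ctdqs
Hunk 4: at line 5 remove [fhmsz,hwjt,lkqj] add [bnpk] -> 10 lines: voqs jcj nqup tqmoi fjdml djf bnpk ksb bxs ctdqs
Hunk 5: at line 1 remove [nqup,tqmoi,fjdml] add [rjmnu,naqsc] -> 9 lines: voqs jcj rjmnu naqsc djf bnpk ksb bxs ctdqs
Hunk 6: at line 3 remove [djf,bnpk] add [ydcd,wqhdm] -> 9 lines: voqs jcj rjmnu naqsc ydcd wqhdm ksb bxs ctdqs
Hunk 7: at line 2 remove [rjmnu,naqsc,ydcd] add [cneq,ibv,hytm] -> 9 lines: voqs jcj cneq ibv hytm wqhdm ksb bxs ctdqs
Final line count: 9

Answer: 9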